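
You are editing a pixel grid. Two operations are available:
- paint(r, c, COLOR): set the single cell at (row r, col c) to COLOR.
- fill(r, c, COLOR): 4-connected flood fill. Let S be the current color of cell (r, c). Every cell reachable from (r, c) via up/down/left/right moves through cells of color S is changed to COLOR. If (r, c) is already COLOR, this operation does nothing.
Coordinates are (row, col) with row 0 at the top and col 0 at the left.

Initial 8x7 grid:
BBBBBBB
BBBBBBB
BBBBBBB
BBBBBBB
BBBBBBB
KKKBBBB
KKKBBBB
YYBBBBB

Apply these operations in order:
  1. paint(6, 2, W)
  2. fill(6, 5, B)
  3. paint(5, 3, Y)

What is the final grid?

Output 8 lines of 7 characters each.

After op 1 paint(6,2,W):
BBBBBBB
BBBBBBB
BBBBBBB
BBBBBBB
BBBBBBB
KKKBBBB
KKWBBBB
YYBBBBB
After op 2 fill(6,5,B) [0 cells changed]:
BBBBBBB
BBBBBBB
BBBBBBB
BBBBBBB
BBBBBBB
KKKBBBB
KKWBBBB
YYBBBBB
After op 3 paint(5,3,Y):
BBBBBBB
BBBBBBB
BBBBBBB
BBBBBBB
BBBBBBB
KKKYBBB
KKWBBBB
YYBBBBB

Answer: BBBBBBB
BBBBBBB
BBBBBBB
BBBBBBB
BBBBBBB
KKKYBBB
KKWBBBB
YYBBBBB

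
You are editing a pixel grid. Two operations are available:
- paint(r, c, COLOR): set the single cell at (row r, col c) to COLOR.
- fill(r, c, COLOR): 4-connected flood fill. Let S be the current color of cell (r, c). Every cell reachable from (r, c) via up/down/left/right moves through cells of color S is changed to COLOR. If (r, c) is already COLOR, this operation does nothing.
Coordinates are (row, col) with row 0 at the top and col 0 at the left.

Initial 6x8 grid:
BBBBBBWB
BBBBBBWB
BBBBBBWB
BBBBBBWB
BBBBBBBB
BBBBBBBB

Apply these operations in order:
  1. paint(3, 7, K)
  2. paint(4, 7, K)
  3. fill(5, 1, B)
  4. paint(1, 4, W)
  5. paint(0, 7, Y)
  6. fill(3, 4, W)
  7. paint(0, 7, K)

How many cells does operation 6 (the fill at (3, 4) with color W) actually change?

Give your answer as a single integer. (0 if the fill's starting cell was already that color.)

After op 1 paint(3,7,K):
BBBBBBWB
BBBBBBWB
BBBBBBWB
BBBBBBWK
BBBBBBBB
BBBBBBBB
After op 2 paint(4,7,K):
BBBBBBWB
BBBBBBWB
BBBBBBWB
BBBBBBWK
BBBBBBBK
BBBBBBBB
After op 3 fill(5,1,B) [0 cells changed]:
BBBBBBWB
BBBBBBWB
BBBBBBWB
BBBBBBWK
BBBBBBBK
BBBBBBBB
After op 4 paint(1,4,W):
BBBBBBWB
BBBBWBWB
BBBBBBWB
BBBBBBWK
BBBBBBBK
BBBBBBBB
After op 5 paint(0,7,Y):
BBBBBBWY
BBBBWBWB
BBBBBBWB
BBBBBBWK
BBBBBBBK
BBBBBBBB
After op 6 fill(3,4,W) [38 cells changed]:
WWWWWWWY
WWWWWWWB
WWWWWWWB
WWWWWWWK
WWWWWWWK
WWWWWWWW

Answer: 38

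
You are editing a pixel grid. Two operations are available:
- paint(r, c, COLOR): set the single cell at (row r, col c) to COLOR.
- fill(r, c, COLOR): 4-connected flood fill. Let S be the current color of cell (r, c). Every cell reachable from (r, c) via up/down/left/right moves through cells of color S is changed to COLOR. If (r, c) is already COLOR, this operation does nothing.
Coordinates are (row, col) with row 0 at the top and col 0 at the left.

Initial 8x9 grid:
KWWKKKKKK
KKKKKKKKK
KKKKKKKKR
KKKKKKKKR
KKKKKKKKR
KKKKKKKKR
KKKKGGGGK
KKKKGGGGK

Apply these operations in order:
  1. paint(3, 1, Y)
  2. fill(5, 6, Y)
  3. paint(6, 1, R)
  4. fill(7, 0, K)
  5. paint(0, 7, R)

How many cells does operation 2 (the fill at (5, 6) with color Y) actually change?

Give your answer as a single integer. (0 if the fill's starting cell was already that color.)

After op 1 paint(3,1,Y):
KWWKKKKKK
KKKKKKKKK
KKKKKKKKR
KYKKKKKKR
KKKKKKKKR
KKKKKKKKR
KKKKGGGGK
KKKKGGGGK
After op 2 fill(5,6,Y) [55 cells changed]:
YWWYYYYYY
YYYYYYYYY
YYYYYYYYR
YYYYYYYYR
YYYYYYYYR
YYYYYYYYR
YYYYGGGGK
YYYYGGGGK

Answer: 55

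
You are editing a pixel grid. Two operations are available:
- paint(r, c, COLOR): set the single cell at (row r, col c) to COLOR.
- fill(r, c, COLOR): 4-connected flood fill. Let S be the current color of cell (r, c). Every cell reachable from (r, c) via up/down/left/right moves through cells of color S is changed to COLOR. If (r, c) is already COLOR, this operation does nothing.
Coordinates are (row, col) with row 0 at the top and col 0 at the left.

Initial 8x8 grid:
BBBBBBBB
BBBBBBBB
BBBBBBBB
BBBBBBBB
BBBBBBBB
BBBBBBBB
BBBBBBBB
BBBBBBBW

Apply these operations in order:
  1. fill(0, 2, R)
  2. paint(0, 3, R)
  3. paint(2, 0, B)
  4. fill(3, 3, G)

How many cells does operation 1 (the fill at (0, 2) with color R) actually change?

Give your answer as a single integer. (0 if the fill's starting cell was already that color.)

After op 1 fill(0,2,R) [63 cells changed]:
RRRRRRRR
RRRRRRRR
RRRRRRRR
RRRRRRRR
RRRRRRRR
RRRRRRRR
RRRRRRRR
RRRRRRRW

Answer: 63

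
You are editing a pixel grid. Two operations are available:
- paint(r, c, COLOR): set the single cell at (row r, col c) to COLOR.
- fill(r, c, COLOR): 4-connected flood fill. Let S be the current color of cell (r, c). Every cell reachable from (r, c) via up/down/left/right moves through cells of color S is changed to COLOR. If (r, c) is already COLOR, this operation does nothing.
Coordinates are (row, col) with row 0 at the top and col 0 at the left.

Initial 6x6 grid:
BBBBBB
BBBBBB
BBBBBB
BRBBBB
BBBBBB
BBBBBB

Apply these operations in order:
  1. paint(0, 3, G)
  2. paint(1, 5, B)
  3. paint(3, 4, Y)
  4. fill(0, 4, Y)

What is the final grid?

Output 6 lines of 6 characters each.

After op 1 paint(0,3,G):
BBBGBB
BBBBBB
BBBBBB
BRBBBB
BBBBBB
BBBBBB
After op 2 paint(1,5,B):
BBBGBB
BBBBBB
BBBBBB
BRBBBB
BBBBBB
BBBBBB
After op 3 paint(3,4,Y):
BBBGBB
BBBBBB
BBBBBB
BRBBYB
BBBBBB
BBBBBB
After op 4 fill(0,4,Y) [33 cells changed]:
YYYGYY
YYYYYY
YYYYYY
YRYYYY
YYYYYY
YYYYYY

Answer: YYYGYY
YYYYYY
YYYYYY
YRYYYY
YYYYYY
YYYYYY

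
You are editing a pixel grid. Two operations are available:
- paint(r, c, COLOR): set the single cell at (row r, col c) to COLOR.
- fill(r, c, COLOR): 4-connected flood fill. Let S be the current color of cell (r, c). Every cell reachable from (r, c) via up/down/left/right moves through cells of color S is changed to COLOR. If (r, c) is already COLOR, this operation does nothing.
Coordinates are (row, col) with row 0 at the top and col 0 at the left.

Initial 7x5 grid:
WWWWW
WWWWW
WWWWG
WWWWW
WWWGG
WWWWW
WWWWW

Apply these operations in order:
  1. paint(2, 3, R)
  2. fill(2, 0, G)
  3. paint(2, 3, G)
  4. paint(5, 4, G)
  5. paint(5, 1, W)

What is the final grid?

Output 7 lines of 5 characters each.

Answer: GGGGG
GGGGG
GGGGG
GGGGG
GGGGG
GWGGG
GGGGG

Derivation:
After op 1 paint(2,3,R):
WWWWW
WWWWW
WWWRG
WWWWW
WWWGG
WWWWW
WWWWW
After op 2 fill(2,0,G) [31 cells changed]:
GGGGG
GGGGG
GGGRG
GGGGG
GGGGG
GGGGG
GGGGG
After op 3 paint(2,3,G):
GGGGG
GGGGG
GGGGG
GGGGG
GGGGG
GGGGG
GGGGG
After op 4 paint(5,4,G):
GGGGG
GGGGG
GGGGG
GGGGG
GGGGG
GGGGG
GGGGG
After op 5 paint(5,1,W):
GGGGG
GGGGG
GGGGG
GGGGG
GGGGG
GWGGG
GGGGG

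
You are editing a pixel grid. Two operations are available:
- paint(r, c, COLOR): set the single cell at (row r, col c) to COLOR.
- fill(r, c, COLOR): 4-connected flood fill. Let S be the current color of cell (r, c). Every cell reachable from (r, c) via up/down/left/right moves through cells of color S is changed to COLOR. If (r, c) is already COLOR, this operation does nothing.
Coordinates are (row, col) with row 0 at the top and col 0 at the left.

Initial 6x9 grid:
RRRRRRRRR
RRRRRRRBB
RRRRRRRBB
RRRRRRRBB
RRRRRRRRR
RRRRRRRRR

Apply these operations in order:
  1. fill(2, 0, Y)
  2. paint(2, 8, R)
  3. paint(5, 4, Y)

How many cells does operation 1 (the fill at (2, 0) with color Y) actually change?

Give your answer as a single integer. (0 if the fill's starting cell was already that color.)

Answer: 48

Derivation:
After op 1 fill(2,0,Y) [48 cells changed]:
YYYYYYYYY
YYYYYYYBB
YYYYYYYBB
YYYYYYYBB
YYYYYYYYY
YYYYYYYYY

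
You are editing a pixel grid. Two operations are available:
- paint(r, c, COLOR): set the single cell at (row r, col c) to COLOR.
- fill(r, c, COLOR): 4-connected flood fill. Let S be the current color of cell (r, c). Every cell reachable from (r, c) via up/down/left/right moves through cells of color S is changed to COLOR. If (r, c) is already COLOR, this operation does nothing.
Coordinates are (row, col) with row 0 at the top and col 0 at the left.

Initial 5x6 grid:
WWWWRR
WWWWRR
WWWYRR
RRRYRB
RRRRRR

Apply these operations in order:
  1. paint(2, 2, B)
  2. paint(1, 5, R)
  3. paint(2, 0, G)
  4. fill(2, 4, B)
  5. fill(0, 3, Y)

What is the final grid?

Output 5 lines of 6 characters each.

After op 1 paint(2,2,B):
WWWWRR
WWWWRR
WWBYRR
RRRYRB
RRRRRR
After op 2 paint(1,5,R):
WWWWRR
WWWWRR
WWBYRR
RRRYRB
RRRRRR
After op 3 paint(2,0,G):
WWWWRR
WWWWRR
GWBYRR
RRRYRB
RRRRRR
After op 4 fill(2,4,B) [16 cells changed]:
WWWWBB
WWWWBB
GWBYBB
BBBYBB
BBBBBB
After op 5 fill(0,3,Y) [9 cells changed]:
YYYYBB
YYYYBB
GYBYBB
BBBYBB
BBBBBB

Answer: YYYYBB
YYYYBB
GYBYBB
BBBYBB
BBBBBB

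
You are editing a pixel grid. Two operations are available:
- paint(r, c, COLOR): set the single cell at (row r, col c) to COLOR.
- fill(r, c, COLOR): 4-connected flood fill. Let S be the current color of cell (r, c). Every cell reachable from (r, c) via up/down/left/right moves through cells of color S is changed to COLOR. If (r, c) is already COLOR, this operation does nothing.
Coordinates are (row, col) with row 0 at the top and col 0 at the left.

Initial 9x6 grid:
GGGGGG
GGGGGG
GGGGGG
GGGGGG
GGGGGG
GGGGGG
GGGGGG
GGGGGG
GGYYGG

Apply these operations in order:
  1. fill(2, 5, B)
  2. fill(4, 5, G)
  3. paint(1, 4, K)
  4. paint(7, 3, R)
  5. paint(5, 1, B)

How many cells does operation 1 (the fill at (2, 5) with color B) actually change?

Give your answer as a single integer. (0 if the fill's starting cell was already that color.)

After op 1 fill(2,5,B) [52 cells changed]:
BBBBBB
BBBBBB
BBBBBB
BBBBBB
BBBBBB
BBBBBB
BBBBBB
BBBBBB
BBYYBB

Answer: 52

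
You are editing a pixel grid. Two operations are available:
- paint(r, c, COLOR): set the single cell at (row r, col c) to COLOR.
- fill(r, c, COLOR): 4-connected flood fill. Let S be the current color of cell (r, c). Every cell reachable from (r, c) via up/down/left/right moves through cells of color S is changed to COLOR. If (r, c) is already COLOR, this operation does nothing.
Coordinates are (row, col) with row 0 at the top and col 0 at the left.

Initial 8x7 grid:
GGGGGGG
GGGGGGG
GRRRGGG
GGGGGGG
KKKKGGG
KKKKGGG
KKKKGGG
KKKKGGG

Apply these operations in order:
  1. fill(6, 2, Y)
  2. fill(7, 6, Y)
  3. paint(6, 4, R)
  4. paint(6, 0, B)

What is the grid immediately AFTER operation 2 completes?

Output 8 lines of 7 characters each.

After op 1 fill(6,2,Y) [16 cells changed]:
GGGGGGG
GGGGGGG
GRRRGGG
GGGGGGG
YYYYGGG
YYYYGGG
YYYYGGG
YYYYGGG
After op 2 fill(7,6,Y) [37 cells changed]:
YYYYYYY
YYYYYYY
YRRRYYY
YYYYYYY
YYYYYYY
YYYYYYY
YYYYYYY
YYYYYYY

Answer: YYYYYYY
YYYYYYY
YRRRYYY
YYYYYYY
YYYYYYY
YYYYYYY
YYYYYYY
YYYYYYY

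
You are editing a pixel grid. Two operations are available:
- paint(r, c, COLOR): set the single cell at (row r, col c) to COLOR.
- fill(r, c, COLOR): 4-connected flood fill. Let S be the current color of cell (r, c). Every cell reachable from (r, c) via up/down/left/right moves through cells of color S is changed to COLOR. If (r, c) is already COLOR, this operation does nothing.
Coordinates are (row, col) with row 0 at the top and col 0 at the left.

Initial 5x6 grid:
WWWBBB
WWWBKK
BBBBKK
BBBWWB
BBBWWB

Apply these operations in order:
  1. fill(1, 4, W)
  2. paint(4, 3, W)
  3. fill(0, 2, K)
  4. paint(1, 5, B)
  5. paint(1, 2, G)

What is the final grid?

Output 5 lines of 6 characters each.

Answer: KKKBBB
KKGBWB
BBBBWW
BBBWWB
BBBWWB

Derivation:
After op 1 fill(1,4,W) [4 cells changed]:
WWWBBB
WWWBWW
BBBBWW
BBBWWB
BBBWWB
After op 2 paint(4,3,W):
WWWBBB
WWWBWW
BBBBWW
BBBWWB
BBBWWB
After op 3 fill(0,2,K) [6 cells changed]:
KKKBBB
KKKBWW
BBBBWW
BBBWWB
BBBWWB
After op 4 paint(1,5,B):
KKKBBB
KKKBWB
BBBBWW
BBBWWB
BBBWWB
After op 5 paint(1,2,G):
KKKBBB
KKGBWB
BBBBWW
BBBWWB
BBBWWB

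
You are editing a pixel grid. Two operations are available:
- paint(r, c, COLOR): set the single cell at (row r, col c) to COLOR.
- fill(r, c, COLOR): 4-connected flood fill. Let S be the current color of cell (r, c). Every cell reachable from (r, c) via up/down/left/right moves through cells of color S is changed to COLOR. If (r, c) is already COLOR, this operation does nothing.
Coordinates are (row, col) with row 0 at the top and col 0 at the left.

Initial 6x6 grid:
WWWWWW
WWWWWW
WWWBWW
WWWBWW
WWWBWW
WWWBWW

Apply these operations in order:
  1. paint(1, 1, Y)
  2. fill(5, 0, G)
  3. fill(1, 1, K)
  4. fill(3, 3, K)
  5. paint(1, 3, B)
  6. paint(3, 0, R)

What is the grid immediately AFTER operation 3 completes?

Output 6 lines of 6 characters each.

After op 1 paint(1,1,Y):
WWWWWW
WYWWWW
WWWBWW
WWWBWW
WWWBWW
WWWBWW
After op 2 fill(5,0,G) [31 cells changed]:
GGGGGG
GYGGGG
GGGBGG
GGGBGG
GGGBGG
GGGBGG
After op 3 fill(1,1,K) [1 cells changed]:
GGGGGG
GKGGGG
GGGBGG
GGGBGG
GGGBGG
GGGBGG

Answer: GGGGGG
GKGGGG
GGGBGG
GGGBGG
GGGBGG
GGGBGG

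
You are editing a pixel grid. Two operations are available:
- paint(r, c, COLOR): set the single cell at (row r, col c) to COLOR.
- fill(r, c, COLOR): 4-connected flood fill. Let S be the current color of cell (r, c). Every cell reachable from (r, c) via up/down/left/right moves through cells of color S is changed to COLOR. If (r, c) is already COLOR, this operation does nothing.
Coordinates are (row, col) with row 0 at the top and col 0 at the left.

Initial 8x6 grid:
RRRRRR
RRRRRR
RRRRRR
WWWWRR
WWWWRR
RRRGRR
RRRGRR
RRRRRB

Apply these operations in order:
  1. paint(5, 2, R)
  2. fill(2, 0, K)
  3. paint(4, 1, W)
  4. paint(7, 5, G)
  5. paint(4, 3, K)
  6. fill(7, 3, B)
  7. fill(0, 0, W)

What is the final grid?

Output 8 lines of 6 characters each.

After op 1 paint(5,2,R):
RRRRRR
RRRRRR
RRRRRR
WWWWRR
WWWWRR
RRRGRR
RRRGRR
RRRRRB
After op 2 fill(2,0,K) [37 cells changed]:
KKKKKK
KKKKKK
KKKKKK
WWWWKK
WWWWKK
KKKGKK
KKKGKK
KKKKKB
After op 3 paint(4,1,W):
KKKKKK
KKKKKK
KKKKKK
WWWWKK
WWWWKK
KKKGKK
KKKGKK
KKKKKB
After op 4 paint(7,5,G):
KKKKKK
KKKKKK
KKKKKK
WWWWKK
WWWWKK
KKKGKK
KKKGKK
KKKKKG
After op 5 paint(4,3,K):
KKKKKK
KKKKKK
KKKKKK
WWWWKK
WWWKKK
KKKGKK
KKKGKK
KKKKKG
After op 6 fill(7,3,B) [38 cells changed]:
BBBBBB
BBBBBB
BBBBBB
WWWWBB
WWWBBB
BBBGBB
BBBGBB
BBBBBG
After op 7 fill(0,0,W) [38 cells changed]:
WWWWWW
WWWWWW
WWWWWW
WWWWWW
WWWWWW
WWWGWW
WWWGWW
WWWWWG

Answer: WWWWWW
WWWWWW
WWWWWW
WWWWWW
WWWWWW
WWWGWW
WWWGWW
WWWWWG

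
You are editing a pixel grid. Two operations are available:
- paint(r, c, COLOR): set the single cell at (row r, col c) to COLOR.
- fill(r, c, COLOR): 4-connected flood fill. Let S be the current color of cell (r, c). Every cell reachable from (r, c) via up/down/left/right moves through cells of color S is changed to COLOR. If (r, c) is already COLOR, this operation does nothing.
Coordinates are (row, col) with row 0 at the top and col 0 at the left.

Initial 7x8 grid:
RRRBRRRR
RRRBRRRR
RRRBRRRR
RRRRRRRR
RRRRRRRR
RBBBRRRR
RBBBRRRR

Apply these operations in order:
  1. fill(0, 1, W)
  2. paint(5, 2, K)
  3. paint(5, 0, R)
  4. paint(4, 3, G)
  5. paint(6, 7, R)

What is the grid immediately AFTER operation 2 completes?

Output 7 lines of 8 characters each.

Answer: WWWBWWWW
WWWBWWWW
WWWBWWWW
WWWWWWWW
WWWWWWWW
WBKBWWWW
WBBBWWWW

Derivation:
After op 1 fill(0,1,W) [47 cells changed]:
WWWBWWWW
WWWBWWWW
WWWBWWWW
WWWWWWWW
WWWWWWWW
WBBBWWWW
WBBBWWWW
After op 2 paint(5,2,K):
WWWBWWWW
WWWBWWWW
WWWBWWWW
WWWWWWWW
WWWWWWWW
WBKBWWWW
WBBBWWWW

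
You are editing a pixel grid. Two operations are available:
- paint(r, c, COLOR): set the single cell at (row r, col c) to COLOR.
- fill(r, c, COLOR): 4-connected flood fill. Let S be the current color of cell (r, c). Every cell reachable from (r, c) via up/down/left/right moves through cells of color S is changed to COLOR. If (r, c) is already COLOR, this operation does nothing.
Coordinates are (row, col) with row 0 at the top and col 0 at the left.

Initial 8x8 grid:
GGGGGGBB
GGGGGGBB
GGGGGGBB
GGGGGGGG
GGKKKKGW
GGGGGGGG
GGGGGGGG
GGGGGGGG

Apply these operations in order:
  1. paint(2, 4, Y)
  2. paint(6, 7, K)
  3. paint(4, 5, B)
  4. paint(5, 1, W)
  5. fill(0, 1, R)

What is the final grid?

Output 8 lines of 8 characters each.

Answer: RRRRRRBB
RRRRRRBB
RRRRYRBB
RRRRRRRR
RRKKKBRW
RWRRRRRR
RRRRRRRK
RRRRRRRR

Derivation:
After op 1 paint(2,4,Y):
GGGGGGBB
GGGGGGBB
GGGGYGBB
GGGGGGGG
GGKKKKGW
GGGGGGGG
GGGGGGGG
GGGGGGGG
After op 2 paint(6,7,K):
GGGGGGBB
GGGGGGBB
GGGGYGBB
GGGGGGGG
GGKKKKGW
GGGGGGGG
GGGGGGGK
GGGGGGGG
After op 3 paint(4,5,B):
GGGGGGBB
GGGGGGBB
GGGGYGBB
GGGGGGGG
GGKKKBGW
GGGGGGGG
GGGGGGGK
GGGGGGGG
After op 4 paint(5,1,W):
GGGGGGBB
GGGGGGBB
GGGGYGBB
GGGGGGGG
GGKKKBGW
GWGGGGGG
GGGGGGGK
GGGGGGGG
After op 5 fill(0,1,R) [50 cells changed]:
RRRRRRBB
RRRRRRBB
RRRRYRBB
RRRRRRRR
RRKKKBRW
RWRRRRRR
RRRRRRRK
RRRRRRRR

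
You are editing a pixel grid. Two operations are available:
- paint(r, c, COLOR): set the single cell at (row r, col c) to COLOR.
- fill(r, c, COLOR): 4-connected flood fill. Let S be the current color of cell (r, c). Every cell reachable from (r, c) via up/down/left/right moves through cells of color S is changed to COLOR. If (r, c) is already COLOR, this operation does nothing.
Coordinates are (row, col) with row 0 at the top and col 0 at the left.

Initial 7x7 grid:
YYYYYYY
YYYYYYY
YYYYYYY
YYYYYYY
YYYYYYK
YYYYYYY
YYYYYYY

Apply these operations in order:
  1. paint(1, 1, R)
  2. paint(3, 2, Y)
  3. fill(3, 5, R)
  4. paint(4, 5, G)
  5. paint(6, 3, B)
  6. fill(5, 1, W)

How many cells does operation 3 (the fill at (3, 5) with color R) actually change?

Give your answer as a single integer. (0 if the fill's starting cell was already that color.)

After op 1 paint(1,1,R):
YYYYYYY
YRYYYYY
YYYYYYY
YYYYYYY
YYYYYYK
YYYYYYY
YYYYYYY
After op 2 paint(3,2,Y):
YYYYYYY
YRYYYYY
YYYYYYY
YYYYYYY
YYYYYYK
YYYYYYY
YYYYYYY
After op 3 fill(3,5,R) [47 cells changed]:
RRRRRRR
RRRRRRR
RRRRRRR
RRRRRRR
RRRRRRK
RRRRRRR
RRRRRRR

Answer: 47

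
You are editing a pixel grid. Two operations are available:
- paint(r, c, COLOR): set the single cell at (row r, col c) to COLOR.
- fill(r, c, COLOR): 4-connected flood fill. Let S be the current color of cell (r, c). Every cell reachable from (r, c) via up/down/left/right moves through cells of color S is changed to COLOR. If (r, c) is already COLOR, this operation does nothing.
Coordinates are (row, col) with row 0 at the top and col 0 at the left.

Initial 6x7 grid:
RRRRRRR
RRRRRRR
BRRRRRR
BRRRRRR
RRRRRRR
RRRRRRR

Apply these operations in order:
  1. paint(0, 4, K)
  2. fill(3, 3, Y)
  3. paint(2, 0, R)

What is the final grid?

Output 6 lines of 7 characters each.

After op 1 paint(0,4,K):
RRRRKRR
RRRRRRR
BRRRRRR
BRRRRRR
RRRRRRR
RRRRRRR
After op 2 fill(3,3,Y) [39 cells changed]:
YYYYKYY
YYYYYYY
BYYYYYY
BYYYYYY
YYYYYYY
YYYYYYY
After op 3 paint(2,0,R):
YYYYKYY
YYYYYYY
RYYYYYY
BYYYYYY
YYYYYYY
YYYYYYY

Answer: YYYYKYY
YYYYYYY
RYYYYYY
BYYYYYY
YYYYYYY
YYYYYYY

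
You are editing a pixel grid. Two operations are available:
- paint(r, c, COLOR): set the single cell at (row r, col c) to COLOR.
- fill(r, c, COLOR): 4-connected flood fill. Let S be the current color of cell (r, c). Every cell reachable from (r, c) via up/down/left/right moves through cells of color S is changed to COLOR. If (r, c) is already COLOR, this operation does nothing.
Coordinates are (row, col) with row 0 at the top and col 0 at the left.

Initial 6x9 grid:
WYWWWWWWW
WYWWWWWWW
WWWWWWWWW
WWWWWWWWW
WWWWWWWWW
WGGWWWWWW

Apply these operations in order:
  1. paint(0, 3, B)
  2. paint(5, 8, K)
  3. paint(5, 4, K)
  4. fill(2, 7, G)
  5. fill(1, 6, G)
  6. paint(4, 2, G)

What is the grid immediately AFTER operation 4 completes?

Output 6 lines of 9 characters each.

Answer: GYGBGGGGG
GYGGGGGGG
GGGGGGGGG
GGGGGGGGG
GGGGGGGGG
GGGGKGGGK

Derivation:
After op 1 paint(0,3,B):
WYWBWWWWW
WYWWWWWWW
WWWWWWWWW
WWWWWWWWW
WWWWWWWWW
WGGWWWWWW
After op 2 paint(5,8,K):
WYWBWWWWW
WYWWWWWWW
WWWWWWWWW
WWWWWWWWW
WWWWWWWWW
WGGWWWWWK
After op 3 paint(5,4,K):
WYWBWWWWW
WYWWWWWWW
WWWWWWWWW
WWWWWWWWW
WWWWWWWWW
WGGWKWWWK
After op 4 fill(2,7,G) [47 cells changed]:
GYGBGGGGG
GYGGGGGGG
GGGGGGGGG
GGGGGGGGG
GGGGGGGGG
GGGGKGGGK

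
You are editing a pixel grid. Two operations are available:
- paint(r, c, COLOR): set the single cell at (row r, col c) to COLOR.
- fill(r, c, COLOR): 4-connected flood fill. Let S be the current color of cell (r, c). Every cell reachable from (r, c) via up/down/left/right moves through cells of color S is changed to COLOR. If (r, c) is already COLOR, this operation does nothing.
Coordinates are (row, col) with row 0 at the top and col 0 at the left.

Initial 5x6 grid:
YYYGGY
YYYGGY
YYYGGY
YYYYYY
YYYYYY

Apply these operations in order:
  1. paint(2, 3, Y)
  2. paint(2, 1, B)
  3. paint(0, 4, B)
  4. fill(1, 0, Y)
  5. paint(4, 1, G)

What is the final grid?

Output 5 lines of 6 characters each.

After op 1 paint(2,3,Y):
YYYGGY
YYYGGY
YYYYGY
YYYYYY
YYYYYY
After op 2 paint(2,1,B):
YYYGGY
YYYGGY
YBYYGY
YYYYYY
YYYYYY
After op 3 paint(0,4,B):
YYYGBY
YYYGGY
YBYYGY
YYYYYY
YYYYYY
After op 4 fill(1,0,Y) [0 cells changed]:
YYYGBY
YYYGGY
YBYYGY
YYYYYY
YYYYYY
After op 5 paint(4,1,G):
YYYGBY
YYYGGY
YBYYGY
YYYYYY
YGYYYY

Answer: YYYGBY
YYYGGY
YBYYGY
YYYYYY
YGYYYY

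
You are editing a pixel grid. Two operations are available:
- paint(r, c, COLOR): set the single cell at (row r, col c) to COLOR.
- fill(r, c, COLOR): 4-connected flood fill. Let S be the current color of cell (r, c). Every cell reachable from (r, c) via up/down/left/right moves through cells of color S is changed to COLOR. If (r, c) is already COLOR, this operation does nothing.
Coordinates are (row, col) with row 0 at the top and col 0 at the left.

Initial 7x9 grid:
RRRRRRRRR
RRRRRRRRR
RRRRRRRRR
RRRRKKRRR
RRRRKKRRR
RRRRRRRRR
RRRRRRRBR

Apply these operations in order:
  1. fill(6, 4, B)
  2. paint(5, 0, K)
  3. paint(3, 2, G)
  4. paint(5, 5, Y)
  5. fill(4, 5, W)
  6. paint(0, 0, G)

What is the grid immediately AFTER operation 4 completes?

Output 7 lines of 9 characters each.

Answer: BBBBBBBBB
BBBBBBBBB
BBBBBBBBB
BBGBKKBBB
BBBBKKBBB
KBBBBYBBB
BBBBBBBBB

Derivation:
After op 1 fill(6,4,B) [58 cells changed]:
BBBBBBBBB
BBBBBBBBB
BBBBBBBBB
BBBBKKBBB
BBBBKKBBB
BBBBBBBBB
BBBBBBBBB
After op 2 paint(5,0,K):
BBBBBBBBB
BBBBBBBBB
BBBBBBBBB
BBBBKKBBB
BBBBKKBBB
KBBBBBBBB
BBBBBBBBB
After op 3 paint(3,2,G):
BBBBBBBBB
BBBBBBBBB
BBBBBBBBB
BBGBKKBBB
BBBBKKBBB
KBBBBBBBB
BBBBBBBBB
After op 4 paint(5,5,Y):
BBBBBBBBB
BBBBBBBBB
BBBBBBBBB
BBGBKKBBB
BBBBKKBBB
KBBBBYBBB
BBBBBBBBB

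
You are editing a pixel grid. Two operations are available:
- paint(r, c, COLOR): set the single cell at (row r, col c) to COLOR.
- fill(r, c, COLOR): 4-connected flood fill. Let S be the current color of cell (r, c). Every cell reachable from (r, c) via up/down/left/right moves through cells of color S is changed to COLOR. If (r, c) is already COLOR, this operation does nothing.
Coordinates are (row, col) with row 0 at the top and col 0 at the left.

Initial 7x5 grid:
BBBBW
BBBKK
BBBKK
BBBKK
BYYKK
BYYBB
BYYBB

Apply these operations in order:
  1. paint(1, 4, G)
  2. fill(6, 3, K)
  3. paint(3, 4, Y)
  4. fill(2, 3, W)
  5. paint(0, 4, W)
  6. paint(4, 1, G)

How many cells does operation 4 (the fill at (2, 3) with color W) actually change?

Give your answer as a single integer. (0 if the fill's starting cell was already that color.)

After op 1 paint(1,4,G):
BBBBW
BBBKG
BBBKK
BBBKK
BYYKK
BYYBB
BYYBB
After op 2 fill(6,3,K) [4 cells changed]:
BBBBW
BBBKG
BBBKK
BBBKK
BYYKK
BYYKK
BYYKK
After op 3 paint(3,4,Y):
BBBBW
BBBKG
BBBKK
BBBKY
BYYKK
BYYKK
BYYKK
After op 4 fill(2,3,W) [10 cells changed]:
BBBBW
BBBWG
BBBWW
BBBWY
BYYWW
BYYWW
BYYWW

Answer: 10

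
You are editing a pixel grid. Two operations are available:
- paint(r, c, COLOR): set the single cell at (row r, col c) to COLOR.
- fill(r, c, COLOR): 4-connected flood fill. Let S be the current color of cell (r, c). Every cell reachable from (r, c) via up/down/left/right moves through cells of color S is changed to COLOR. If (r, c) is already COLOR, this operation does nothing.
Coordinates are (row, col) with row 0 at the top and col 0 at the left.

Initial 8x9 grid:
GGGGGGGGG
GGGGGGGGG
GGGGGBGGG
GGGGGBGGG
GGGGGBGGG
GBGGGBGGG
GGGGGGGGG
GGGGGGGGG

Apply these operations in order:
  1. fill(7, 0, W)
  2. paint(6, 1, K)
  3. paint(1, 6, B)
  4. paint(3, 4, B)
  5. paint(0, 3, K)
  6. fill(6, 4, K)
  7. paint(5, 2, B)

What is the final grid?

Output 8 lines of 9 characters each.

After op 1 fill(7,0,W) [67 cells changed]:
WWWWWWWWW
WWWWWWWWW
WWWWWBWWW
WWWWWBWWW
WWWWWBWWW
WBWWWBWWW
WWWWWWWWW
WWWWWWWWW
After op 2 paint(6,1,K):
WWWWWWWWW
WWWWWWWWW
WWWWWBWWW
WWWWWBWWW
WWWWWBWWW
WBWWWBWWW
WKWWWWWWW
WWWWWWWWW
After op 3 paint(1,6,B):
WWWWWWWWW
WWWWWWBWW
WWWWWBWWW
WWWWWBWWW
WWWWWBWWW
WBWWWBWWW
WKWWWWWWW
WWWWWWWWW
After op 4 paint(3,4,B):
WWWWWWWWW
WWWWWWBWW
WWWWWBWWW
WWWWBBWWW
WWWWWBWWW
WBWWWBWWW
WKWWWWWWW
WWWWWWWWW
After op 5 paint(0,3,K):
WWWKWWWWW
WWWWWWBWW
WWWWWBWWW
WWWWBBWWW
WWWWWBWWW
WBWWWBWWW
WKWWWWWWW
WWWWWWWWW
After op 6 fill(6,4,K) [63 cells changed]:
KKKKKKKKK
KKKKKKBKK
KKKKKBKKK
KKKKBBKKK
KKKKKBKKK
KBKKKBKKK
KKKKKKKKK
KKKKKKKKK
After op 7 paint(5,2,B):
KKKKKKKKK
KKKKKKBKK
KKKKKBKKK
KKKKBBKKK
KKKKKBKKK
KBBKKBKKK
KKKKKKKKK
KKKKKKKKK

Answer: KKKKKKKKK
KKKKKKBKK
KKKKKBKKK
KKKKBBKKK
KKKKKBKKK
KBBKKBKKK
KKKKKKKKK
KKKKKKKKK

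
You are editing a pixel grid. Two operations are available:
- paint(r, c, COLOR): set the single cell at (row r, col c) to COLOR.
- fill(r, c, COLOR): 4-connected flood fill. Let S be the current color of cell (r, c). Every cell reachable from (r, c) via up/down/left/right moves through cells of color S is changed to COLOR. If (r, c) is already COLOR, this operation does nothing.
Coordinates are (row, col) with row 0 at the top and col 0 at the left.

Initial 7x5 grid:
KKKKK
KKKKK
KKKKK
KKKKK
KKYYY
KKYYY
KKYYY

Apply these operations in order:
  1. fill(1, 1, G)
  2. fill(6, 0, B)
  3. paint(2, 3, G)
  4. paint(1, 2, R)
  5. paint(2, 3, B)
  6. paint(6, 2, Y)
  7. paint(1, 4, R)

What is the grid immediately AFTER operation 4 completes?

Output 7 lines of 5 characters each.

Answer: BBBBB
BBRBB
BBBGB
BBBBB
BBYYY
BBYYY
BBYYY

Derivation:
After op 1 fill(1,1,G) [26 cells changed]:
GGGGG
GGGGG
GGGGG
GGGGG
GGYYY
GGYYY
GGYYY
After op 2 fill(6,0,B) [26 cells changed]:
BBBBB
BBBBB
BBBBB
BBBBB
BBYYY
BBYYY
BBYYY
After op 3 paint(2,3,G):
BBBBB
BBBBB
BBBGB
BBBBB
BBYYY
BBYYY
BBYYY
After op 4 paint(1,2,R):
BBBBB
BBRBB
BBBGB
BBBBB
BBYYY
BBYYY
BBYYY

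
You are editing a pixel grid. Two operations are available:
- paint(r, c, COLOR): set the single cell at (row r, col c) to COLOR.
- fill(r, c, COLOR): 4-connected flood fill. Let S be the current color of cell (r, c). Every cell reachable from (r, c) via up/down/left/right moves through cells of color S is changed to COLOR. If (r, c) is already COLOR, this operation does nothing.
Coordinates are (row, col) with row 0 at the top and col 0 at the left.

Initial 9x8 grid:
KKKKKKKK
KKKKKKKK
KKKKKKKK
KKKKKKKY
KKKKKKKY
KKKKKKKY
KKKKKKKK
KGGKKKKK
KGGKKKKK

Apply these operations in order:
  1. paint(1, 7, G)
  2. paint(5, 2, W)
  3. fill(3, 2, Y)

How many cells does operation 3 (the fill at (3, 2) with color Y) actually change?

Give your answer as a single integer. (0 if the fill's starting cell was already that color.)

Answer: 63

Derivation:
After op 1 paint(1,7,G):
KKKKKKKK
KKKKKKKG
KKKKKKKK
KKKKKKKY
KKKKKKKY
KKKKKKKY
KKKKKKKK
KGGKKKKK
KGGKKKKK
After op 2 paint(5,2,W):
KKKKKKKK
KKKKKKKG
KKKKKKKK
KKKKKKKY
KKKKKKKY
KKWKKKKY
KKKKKKKK
KGGKKKKK
KGGKKKKK
After op 3 fill(3,2,Y) [63 cells changed]:
YYYYYYYY
YYYYYYYG
YYYYYYYY
YYYYYYYY
YYYYYYYY
YYWYYYYY
YYYYYYYY
YGGYYYYY
YGGYYYYY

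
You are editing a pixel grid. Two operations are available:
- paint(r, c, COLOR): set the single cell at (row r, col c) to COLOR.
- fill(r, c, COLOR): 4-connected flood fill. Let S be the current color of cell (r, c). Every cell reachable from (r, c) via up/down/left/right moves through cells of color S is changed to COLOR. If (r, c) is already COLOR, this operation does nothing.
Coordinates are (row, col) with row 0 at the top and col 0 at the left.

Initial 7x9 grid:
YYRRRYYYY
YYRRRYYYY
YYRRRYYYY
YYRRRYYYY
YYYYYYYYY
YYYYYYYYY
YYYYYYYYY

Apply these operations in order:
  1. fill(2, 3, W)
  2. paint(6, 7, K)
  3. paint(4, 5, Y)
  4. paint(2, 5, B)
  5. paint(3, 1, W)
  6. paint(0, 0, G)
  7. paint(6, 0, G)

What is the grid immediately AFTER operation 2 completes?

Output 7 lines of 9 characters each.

Answer: YYWWWYYYY
YYWWWYYYY
YYWWWYYYY
YYWWWYYYY
YYYYYYYYY
YYYYYYYYY
YYYYYYYKY

Derivation:
After op 1 fill(2,3,W) [12 cells changed]:
YYWWWYYYY
YYWWWYYYY
YYWWWYYYY
YYWWWYYYY
YYYYYYYYY
YYYYYYYYY
YYYYYYYYY
After op 2 paint(6,7,K):
YYWWWYYYY
YYWWWYYYY
YYWWWYYYY
YYWWWYYYY
YYYYYYYYY
YYYYYYYYY
YYYYYYYKY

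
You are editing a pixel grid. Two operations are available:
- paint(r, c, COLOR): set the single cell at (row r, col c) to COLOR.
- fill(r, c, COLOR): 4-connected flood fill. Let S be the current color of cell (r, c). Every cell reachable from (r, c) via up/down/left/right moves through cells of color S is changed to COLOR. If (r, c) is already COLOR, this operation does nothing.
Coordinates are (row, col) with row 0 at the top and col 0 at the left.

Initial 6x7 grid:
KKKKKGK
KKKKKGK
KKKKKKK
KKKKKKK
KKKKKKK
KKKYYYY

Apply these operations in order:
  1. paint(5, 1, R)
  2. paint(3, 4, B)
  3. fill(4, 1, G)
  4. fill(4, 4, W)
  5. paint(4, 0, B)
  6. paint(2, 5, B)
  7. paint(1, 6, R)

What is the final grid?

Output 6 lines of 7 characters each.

After op 1 paint(5,1,R):
KKKKKGK
KKKKKGK
KKKKKKK
KKKKKKK
KKKKKKK
KRKYYYY
After op 2 paint(3,4,B):
KKKKKGK
KKKKKGK
KKKKKKK
KKKKBKK
KKKKKKK
KRKYYYY
After op 3 fill(4,1,G) [34 cells changed]:
GGGGGGG
GGGGGGG
GGGGGGG
GGGGBGG
GGGGGGG
GRGYYYY
After op 4 fill(4,4,W) [36 cells changed]:
WWWWWWW
WWWWWWW
WWWWWWW
WWWWBWW
WWWWWWW
WRWYYYY
After op 5 paint(4,0,B):
WWWWWWW
WWWWWWW
WWWWWWW
WWWWBWW
BWWWWWW
WRWYYYY
After op 6 paint(2,5,B):
WWWWWWW
WWWWWWW
WWWWWBW
WWWWBWW
BWWWWWW
WRWYYYY
After op 7 paint(1,6,R):
WWWWWWW
WWWWWWR
WWWWWBW
WWWWBWW
BWWWWWW
WRWYYYY

Answer: WWWWWWW
WWWWWWR
WWWWWBW
WWWWBWW
BWWWWWW
WRWYYYY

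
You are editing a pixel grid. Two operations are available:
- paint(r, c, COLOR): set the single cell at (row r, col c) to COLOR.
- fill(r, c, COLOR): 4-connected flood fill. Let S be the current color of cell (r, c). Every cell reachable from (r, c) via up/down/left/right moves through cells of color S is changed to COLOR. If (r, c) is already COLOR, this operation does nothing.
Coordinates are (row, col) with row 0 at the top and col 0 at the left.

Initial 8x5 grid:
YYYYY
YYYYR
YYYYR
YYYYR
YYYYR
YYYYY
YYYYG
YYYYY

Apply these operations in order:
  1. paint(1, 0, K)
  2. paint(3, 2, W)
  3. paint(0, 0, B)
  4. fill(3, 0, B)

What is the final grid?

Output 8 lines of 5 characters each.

Answer: BBBBB
KBBBR
BBBBR
BBWBR
BBBBR
BBBBB
BBBBG
BBBBB

Derivation:
After op 1 paint(1,0,K):
YYYYY
KYYYR
YYYYR
YYYYR
YYYYR
YYYYY
YYYYG
YYYYY
After op 2 paint(3,2,W):
YYYYY
KYYYR
YYYYR
YYWYR
YYYYR
YYYYY
YYYYG
YYYYY
After op 3 paint(0,0,B):
BYYYY
KYYYR
YYYYR
YYWYR
YYYYR
YYYYY
YYYYG
YYYYY
After op 4 fill(3,0,B) [32 cells changed]:
BBBBB
KBBBR
BBBBR
BBWBR
BBBBR
BBBBB
BBBBG
BBBBB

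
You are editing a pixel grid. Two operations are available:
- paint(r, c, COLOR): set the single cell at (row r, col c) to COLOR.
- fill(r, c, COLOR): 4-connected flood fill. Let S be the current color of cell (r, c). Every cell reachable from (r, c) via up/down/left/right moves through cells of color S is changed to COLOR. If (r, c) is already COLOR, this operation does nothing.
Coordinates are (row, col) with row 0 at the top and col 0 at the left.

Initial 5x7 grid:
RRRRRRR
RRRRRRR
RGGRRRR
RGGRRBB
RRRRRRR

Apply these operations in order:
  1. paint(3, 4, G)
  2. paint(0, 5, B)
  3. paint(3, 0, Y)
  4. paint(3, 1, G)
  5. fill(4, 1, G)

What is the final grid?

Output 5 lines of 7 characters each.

After op 1 paint(3,4,G):
RRRRRRR
RRRRRRR
RGGRRRR
RGGRGBB
RRRRRRR
After op 2 paint(0,5,B):
RRRRRBR
RRRRRRR
RGGRRRR
RGGRGBB
RRRRRRR
After op 3 paint(3,0,Y):
RRRRRBR
RRRRRRR
RGGRRRR
YGGRGBB
RRRRRRR
After op 4 paint(3,1,G):
RRRRRBR
RRRRRRR
RGGRRRR
YGGRGBB
RRRRRRR
After op 5 fill(4,1,G) [26 cells changed]:
GGGGGBG
GGGGGGG
GGGGGGG
YGGGGBB
GGGGGGG

Answer: GGGGGBG
GGGGGGG
GGGGGGG
YGGGGBB
GGGGGGG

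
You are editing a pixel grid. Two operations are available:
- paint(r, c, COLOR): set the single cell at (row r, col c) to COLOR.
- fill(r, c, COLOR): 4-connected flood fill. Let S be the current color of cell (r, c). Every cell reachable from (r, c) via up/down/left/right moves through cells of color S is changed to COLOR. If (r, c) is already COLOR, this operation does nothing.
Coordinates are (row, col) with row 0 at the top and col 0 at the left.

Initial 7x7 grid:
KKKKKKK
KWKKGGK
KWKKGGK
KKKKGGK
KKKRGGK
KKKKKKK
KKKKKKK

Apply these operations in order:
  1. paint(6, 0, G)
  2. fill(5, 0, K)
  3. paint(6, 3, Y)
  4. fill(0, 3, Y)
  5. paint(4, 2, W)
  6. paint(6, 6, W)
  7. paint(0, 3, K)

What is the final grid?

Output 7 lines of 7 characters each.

Answer: YYYKYYY
YWYYGGY
YWYYGGY
YYYYGGY
YYWRGGY
YYYYYYY
GYYYYYW

Derivation:
After op 1 paint(6,0,G):
KKKKKKK
KWKKGGK
KWKKGGK
KKKKGGK
KKKRGGK
KKKKKKK
GKKKKKK
After op 2 fill(5,0,K) [0 cells changed]:
KKKKKKK
KWKKGGK
KWKKGGK
KKKKGGK
KKKRGGK
KKKKKKK
GKKKKKK
After op 3 paint(6,3,Y):
KKKKKKK
KWKKGGK
KWKKGGK
KKKKGGK
KKKRGGK
KKKKKKK
GKKYKKK
After op 4 fill(0,3,Y) [36 cells changed]:
YYYYYYY
YWYYGGY
YWYYGGY
YYYYGGY
YYYRGGY
YYYYYYY
GYYYYYY
After op 5 paint(4,2,W):
YYYYYYY
YWYYGGY
YWYYGGY
YYYYGGY
YYWRGGY
YYYYYYY
GYYYYYY
After op 6 paint(6,6,W):
YYYYYYY
YWYYGGY
YWYYGGY
YYYYGGY
YYWRGGY
YYYYYYY
GYYYYYW
After op 7 paint(0,3,K):
YYYKYYY
YWYYGGY
YWYYGGY
YYYYGGY
YYWRGGY
YYYYYYY
GYYYYYW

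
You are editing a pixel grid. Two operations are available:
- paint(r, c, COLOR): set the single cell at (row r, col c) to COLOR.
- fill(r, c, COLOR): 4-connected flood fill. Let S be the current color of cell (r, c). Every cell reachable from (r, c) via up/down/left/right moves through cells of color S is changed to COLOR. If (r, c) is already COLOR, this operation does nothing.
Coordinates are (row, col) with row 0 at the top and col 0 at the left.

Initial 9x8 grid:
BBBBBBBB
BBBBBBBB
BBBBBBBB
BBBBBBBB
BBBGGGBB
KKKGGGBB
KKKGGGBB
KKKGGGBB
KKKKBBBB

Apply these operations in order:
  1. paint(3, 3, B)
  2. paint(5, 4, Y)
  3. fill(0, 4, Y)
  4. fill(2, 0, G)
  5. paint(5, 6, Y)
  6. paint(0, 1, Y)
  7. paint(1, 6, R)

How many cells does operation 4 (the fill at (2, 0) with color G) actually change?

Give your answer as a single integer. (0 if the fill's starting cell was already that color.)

After op 1 paint(3,3,B):
BBBBBBBB
BBBBBBBB
BBBBBBBB
BBBBBBBB
BBBGGGBB
KKKGGGBB
KKKGGGBB
KKKGGGBB
KKKKBBBB
After op 2 paint(5,4,Y):
BBBBBBBB
BBBBBBBB
BBBBBBBB
BBBBBBBB
BBBGGGBB
KKKGYGBB
KKKGGGBB
KKKGGGBB
KKKKBBBB
After op 3 fill(0,4,Y) [47 cells changed]:
YYYYYYYY
YYYYYYYY
YYYYYYYY
YYYYYYYY
YYYGGGYY
KKKGYGYY
KKKGGGYY
KKKGGGYY
KKKKYYYY
After op 4 fill(2,0,G) [47 cells changed]:
GGGGGGGG
GGGGGGGG
GGGGGGGG
GGGGGGGG
GGGGGGGG
KKKGYGGG
KKKGGGGG
KKKGGGGG
KKKKGGGG

Answer: 47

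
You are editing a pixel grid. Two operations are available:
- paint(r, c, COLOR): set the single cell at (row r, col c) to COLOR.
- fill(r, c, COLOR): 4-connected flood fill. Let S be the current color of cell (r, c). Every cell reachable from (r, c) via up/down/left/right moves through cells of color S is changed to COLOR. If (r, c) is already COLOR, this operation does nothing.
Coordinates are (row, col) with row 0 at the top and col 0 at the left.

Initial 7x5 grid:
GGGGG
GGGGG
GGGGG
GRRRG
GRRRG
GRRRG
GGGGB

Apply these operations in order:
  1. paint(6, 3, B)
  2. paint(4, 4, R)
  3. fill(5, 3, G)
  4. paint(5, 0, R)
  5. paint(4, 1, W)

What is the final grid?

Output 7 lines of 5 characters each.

Answer: GGGGG
GGGGG
GGGGG
GGGGG
GWGGG
RGGGG
GGGBB

Derivation:
After op 1 paint(6,3,B):
GGGGG
GGGGG
GGGGG
GRRRG
GRRRG
GRRRG
GGGBB
After op 2 paint(4,4,R):
GGGGG
GGGGG
GGGGG
GRRRG
GRRRR
GRRRG
GGGBB
After op 3 fill(5,3,G) [10 cells changed]:
GGGGG
GGGGG
GGGGG
GGGGG
GGGGG
GGGGG
GGGBB
After op 4 paint(5,0,R):
GGGGG
GGGGG
GGGGG
GGGGG
GGGGG
RGGGG
GGGBB
After op 5 paint(4,1,W):
GGGGG
GGGGG
GGGGG
GGGGG
GWGGG
RGGGG
GGGBB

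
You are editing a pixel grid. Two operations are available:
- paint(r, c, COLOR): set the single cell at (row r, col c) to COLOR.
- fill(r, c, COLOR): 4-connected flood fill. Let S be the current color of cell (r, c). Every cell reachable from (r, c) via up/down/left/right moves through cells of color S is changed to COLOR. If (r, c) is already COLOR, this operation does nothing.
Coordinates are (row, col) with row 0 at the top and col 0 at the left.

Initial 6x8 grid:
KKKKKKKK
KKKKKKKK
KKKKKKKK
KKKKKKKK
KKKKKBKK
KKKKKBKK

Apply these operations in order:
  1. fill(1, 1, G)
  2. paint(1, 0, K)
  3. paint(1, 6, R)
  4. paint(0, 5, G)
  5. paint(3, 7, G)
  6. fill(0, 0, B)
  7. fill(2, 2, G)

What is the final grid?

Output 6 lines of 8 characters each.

After op 1 fill(1,1,G) [46 cells changed]:
GGGGGGGG
GGGGGGGG
GGGGGGGG
GGGGGGGG
GGGGGBGG
GGGGGBGG
After op 2 paint(1,0,K):
GGGGGGGG
KGGGGGGG
GGGGGGGG
GGGGGGGG
GGGGGBGG
GGGGGBGG
After op 3 paint(1,6,R):
GGGGGGGG
KGGGGGRG
GGGGGGGG
GGGGGGGG
GGGGGBGG
GGGGGBGG
After op 4 paint(0,5,G):
GGGGGGGG
KGGGGGRG
GGGGGGGG
GGGGGGGG
GGGGGBGG
GGGGGBGG
After op 5 paint(3,7,G):
GGGGGGGG
KGGGGGRG
GGGGGGGG
GGGGGGGG
GGGGGBGG
GGGGGBGG
After op 6 fill(0,0,B) [44 cells changed]:
BBBBBBBB
KBBBBBRB
BBBBBBBB
BBBBBBBB
BBBBBBBB
BBBBBBBB
After op 7 fill(2,2,G) [46 cells changed]:
GGGGGGGG
KGGGGGRG
GGGGGGGG
GGGGGGGG
GGGGGGGG
GGGGGGGG

Answer: GGGGGGGG
KGGGGGRG
GGGGGGGG
GGGGGGGG
GGGGGGGG
GGGGGGGG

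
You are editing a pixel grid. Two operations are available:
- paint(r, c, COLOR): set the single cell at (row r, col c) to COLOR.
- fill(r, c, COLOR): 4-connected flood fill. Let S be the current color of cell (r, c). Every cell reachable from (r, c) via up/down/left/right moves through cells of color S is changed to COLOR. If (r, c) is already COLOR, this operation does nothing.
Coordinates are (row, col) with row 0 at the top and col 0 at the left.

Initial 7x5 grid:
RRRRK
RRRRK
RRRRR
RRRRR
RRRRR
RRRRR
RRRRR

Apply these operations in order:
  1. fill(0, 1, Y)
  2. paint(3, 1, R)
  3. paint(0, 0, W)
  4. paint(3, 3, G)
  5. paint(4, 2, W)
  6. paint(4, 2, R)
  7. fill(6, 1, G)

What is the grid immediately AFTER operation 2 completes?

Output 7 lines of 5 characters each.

Answer: YYYYK
YYYYK
YYYYY
YRYYY
YYYYY
YYYYY
YYYYY

Derivation:
After op 1 fill(0,1,Y) [33 cells changed]:
YYYYK
YYYYK
YYYYY
YYYYY
YYYYY
YYYYY
YYYYY
After op 2 paint(3,1,R):
YYYYK
YYYYK
YYYYY
YRYYY
YYYYY
YYYYY
YYYYY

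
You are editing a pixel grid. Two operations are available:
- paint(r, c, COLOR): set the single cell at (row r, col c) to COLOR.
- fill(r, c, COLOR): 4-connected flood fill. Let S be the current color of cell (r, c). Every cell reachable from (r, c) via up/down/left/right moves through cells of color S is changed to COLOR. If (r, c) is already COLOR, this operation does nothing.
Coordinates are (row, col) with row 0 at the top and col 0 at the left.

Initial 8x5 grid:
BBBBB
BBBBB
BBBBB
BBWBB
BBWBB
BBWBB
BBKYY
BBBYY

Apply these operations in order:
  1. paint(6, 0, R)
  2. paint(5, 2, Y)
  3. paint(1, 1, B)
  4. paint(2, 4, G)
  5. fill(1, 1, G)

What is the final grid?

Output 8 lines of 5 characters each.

After op 1 paint(6,0,R):
BBBBB
BBBBB
BBBBB
BBWBB
BBWBB
BBWBB
RBKYY
BBBYY
After op 2 paint(5,2,Y):
BBBBB
BBBBB
BBBBB
BBWBB
BBWBB
BBYBB
RBKYY
BBBYY
After op 3 paint(1,1,B):
BBBBB
BBBBB
BBBBB
BBWBB
BBWBB
BBYBB
RBKYY
BBBYY
After op 4 paint(2,4,G):
BBBBB
BBBBB
BBBBG
BBWBB
BBWBB
BBYBB
RBKYY
BBBYY
After op 5 fill(1,1,G) [30 cells changed]:
GGGGG
GGGGG
GGGGG
GGWGG
GGWGG
GGYGG
RGKYY
GGGYY

Answer: GGGGG
GGGGG
GGGGG
GGWGG
GGWGG
GGYGG
RGKYY
GGGYY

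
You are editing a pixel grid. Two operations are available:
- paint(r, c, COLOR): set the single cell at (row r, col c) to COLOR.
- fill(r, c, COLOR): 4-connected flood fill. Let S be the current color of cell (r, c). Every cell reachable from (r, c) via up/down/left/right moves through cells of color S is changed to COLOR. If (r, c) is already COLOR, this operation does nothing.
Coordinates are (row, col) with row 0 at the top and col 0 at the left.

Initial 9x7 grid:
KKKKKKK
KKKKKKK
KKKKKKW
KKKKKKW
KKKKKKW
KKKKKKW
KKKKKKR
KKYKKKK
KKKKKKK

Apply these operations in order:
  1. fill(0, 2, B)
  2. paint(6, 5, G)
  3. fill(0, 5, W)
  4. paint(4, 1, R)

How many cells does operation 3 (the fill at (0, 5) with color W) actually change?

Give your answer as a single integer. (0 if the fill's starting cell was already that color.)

After op 1 fill(0,2,B) [57 cells changed]:
BBBBBBB
BBBBBBB
BBBBBBW
BBBBBBW
BBBBBBW
BBBBBBW
BBBBBBR
BBYBBBB
BBBBBBB
After op 2 paint(6,5,G):
BBBBBBB
BBBBBBB
BBBBBBW
BBBBBBW
BBBBBBW
BBBBBBW
BBBBBGR
BBYBBBB
BBBBBBB
After op 3 fill(0,5,W) [56 cells changed]:
WWWWWWW
WWWWWWW
WWWWWWW
WWWWWWW
WWWWWWW
WWWWWWW
WWWWWGR
WWYWWWW
WWWWWWW

Answer: 56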